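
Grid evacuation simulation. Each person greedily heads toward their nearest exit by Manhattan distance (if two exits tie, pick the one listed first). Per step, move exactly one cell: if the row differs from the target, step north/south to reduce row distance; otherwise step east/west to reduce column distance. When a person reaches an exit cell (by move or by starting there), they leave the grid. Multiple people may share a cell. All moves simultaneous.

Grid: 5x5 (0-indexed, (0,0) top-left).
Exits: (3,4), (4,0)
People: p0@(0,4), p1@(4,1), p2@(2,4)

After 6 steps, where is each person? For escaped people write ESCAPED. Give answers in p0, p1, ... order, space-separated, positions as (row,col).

Step 1: p0:(0,4)->(1,4) | p1:(4,1)->(4,0)->EXIT | p2:(2,4)->(3,4)->EXIT
Step 2: p0:(1,4)->(2,4) | p1:escaped | p2:escaped
Step 3: p0:(2,4)->(3,4)->EXIT | p1:escaped | p2:escaped

ESCAPED ESCAPED ESCAPED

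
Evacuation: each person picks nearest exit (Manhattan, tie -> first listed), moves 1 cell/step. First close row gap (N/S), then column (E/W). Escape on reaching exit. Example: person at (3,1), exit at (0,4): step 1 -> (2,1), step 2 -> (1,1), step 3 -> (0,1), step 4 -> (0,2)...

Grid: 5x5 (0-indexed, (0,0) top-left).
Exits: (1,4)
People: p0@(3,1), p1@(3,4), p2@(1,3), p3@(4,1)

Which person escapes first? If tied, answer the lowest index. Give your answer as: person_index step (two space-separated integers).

Answer: 2 1

Derivation:
Step 1: p0:(3,1)->(2,1) | p1:(3,4)->(2,4) | p2:(1,3)->(1,4)->EXIT | p3:(4,1)->(3,1)
Step 2: p0:(2,1)->(1,1) | p1:(2,4)->(1,4)->EXIT | p2:escaped | p3:(3,1)->(2,1)
Step 3: p0:(1,1)->(1,2) | p1:escaped | p2:escaped | p3:(2,1)->(1,1)
Step 4: p0:(1,2)->(1,3) | p1:escaped | p2:escaped | p3:(1,1)->(1,2)
Step 5: p0:(1,3)->(1,4)->EXIT | p1:escaped | p2:escaped | p3:(1,2)->(1,3)
Step 6: p0:escaped | p1:escaped | p2:escaped | p3:(1,3)->(1,4)->EXIT
Exit steps: [5, 2, 1, 6]
First to escape: p2 at step 1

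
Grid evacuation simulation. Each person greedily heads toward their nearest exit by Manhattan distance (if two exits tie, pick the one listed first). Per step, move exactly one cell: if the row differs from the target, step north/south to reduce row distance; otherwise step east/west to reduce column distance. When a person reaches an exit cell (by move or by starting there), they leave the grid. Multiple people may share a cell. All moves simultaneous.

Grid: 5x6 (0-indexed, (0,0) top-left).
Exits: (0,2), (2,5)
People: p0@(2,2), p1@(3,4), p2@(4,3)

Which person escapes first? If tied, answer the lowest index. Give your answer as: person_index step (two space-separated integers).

Step 1: p0:(2,2)->(1,2) | p1:(3,4)->(2,4) | p2:(4,3)->(3,3)
Step 2: p0:(1,2)->(0,2)->EXIT | p1:(2,4)->(2,5)->EXIT | p2:(3,3)->(2,3)
Step 3: p0:escaped | p1:escaped | p2:(2,3)->(2,4)
Step 4: p0:escaped | p1:escaped | p2:(2,4)->(2,5)->EXIT
Exit steps: [2, 2, 4]
First to escape: p0 at step 2

Answer: 0 2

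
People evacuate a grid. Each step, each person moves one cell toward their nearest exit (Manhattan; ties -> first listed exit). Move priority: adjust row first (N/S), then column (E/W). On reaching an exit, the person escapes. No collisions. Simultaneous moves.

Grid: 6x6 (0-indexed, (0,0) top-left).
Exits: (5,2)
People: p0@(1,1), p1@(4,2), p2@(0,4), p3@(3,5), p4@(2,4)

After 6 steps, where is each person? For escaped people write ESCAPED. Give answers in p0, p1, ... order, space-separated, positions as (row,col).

Step 1: p0:(1,1)->(2,1) | p1:(4,2)->(5,2)->EXIT | p2:(0,4)->(1,4) | p3:(3,5)->(4,5) | p4:(2,4)->(3,4)
Step 2: p0:(2,1)->(3,1) | p1:escaped | p2:(1,4)->(2,4) | p3:(4,5)->(5,5) | p4:(3,4)->(4,4)
Step 3: p0:(3,1)->(4,1) | p1:escaped | p2:(2,4)->(3,4) | p3:(5,5)->(5,4) | p4:(4,4)->(5,4)
Step 4: p0:(4,1)->(5,1) | p1:escaped | p2:(3,4)->(4,4) | p3:(5,4)->(5,3) | p4:(5,4)->(5,3)
Step 5: p0:(5,1)->(5,2)->EXIT | p1:escaped | p2:(4,4)->(5,4) | p3:(5,3)->(5,2)->EXIT | p4:(5,3)->(5,2)->EXIT
Step 6: p0:escaped | p1:escaped | p2:(5,4)->(5,3) | p3:escaped | p4:escaped

ESCAPED ESCAPED (5,3) ESCAPED ESCAPED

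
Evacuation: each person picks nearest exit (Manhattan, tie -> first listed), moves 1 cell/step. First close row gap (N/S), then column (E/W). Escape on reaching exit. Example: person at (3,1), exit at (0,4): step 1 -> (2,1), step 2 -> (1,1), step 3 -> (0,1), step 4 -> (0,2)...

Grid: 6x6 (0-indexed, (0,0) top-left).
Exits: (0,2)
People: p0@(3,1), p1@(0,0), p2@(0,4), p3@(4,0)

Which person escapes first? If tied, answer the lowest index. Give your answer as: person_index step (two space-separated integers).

Step 1: p0:(3,1)->(2,1) | p1:(0,0)->(0,1) | p2:(0,4)->(0,3) | p3:(4,0)->(3,0)
Step 2: p0:(2,1)->(1,1) | p1:(0,1)->(0,2)->EXIT | p2:(0,3)->(0,2)->EXIT | p3:(3,0)->(2,0)
Step 3: p0:(1,1)->(0,1) | p1:escaped | p2:escaped | p3:(2,0)->(1,0)
Step 4: p0:(0,1)->(0,2)->EXIT | p1:escaped | p2:escaped | p3:(1,0)->(0,0)
Step 5: p0:escaped | p1:escaped | p2:escaped | p3:(0,0)->(0,1)
Step 6: p0:escaped | p1:escaped | p2:escaped | p3:(0,1)->(0,2)->EXIT
Exit steps: [4, 2, 2, 6]
First to escape: p1 at step 2

Answer: 1 2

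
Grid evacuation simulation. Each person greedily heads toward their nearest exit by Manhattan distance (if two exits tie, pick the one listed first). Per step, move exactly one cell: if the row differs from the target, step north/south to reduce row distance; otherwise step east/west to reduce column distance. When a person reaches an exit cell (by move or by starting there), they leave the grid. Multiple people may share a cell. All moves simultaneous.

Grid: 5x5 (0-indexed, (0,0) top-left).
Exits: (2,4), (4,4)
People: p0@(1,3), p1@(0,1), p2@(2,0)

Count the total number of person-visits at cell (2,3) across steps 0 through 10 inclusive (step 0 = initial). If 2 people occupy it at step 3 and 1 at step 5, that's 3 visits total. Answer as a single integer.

Step 0: p0@(1,3) p1@(0,1) p2@(2,0) -> at (2,3): 0 [-], cum=0
Step 1: p0@(2,3) p1@(1,1) p2@(2,1) -> at (2,3): 1 [p0], cum=1
Step 2: p0@ESC p1@(2,1) p2@(2,2) -> at (2,3): 0 [-], cum=1
Step 3: p0@ESC p1@(2,2) p2@(2,3) -> at (2,3): 1 [p2], cum=2
Step 4: p0@ESC p1@(2,3) p2@ESC -> at (2,3): 1 [p1], cum=3
Step 5: p0@ESC p1@ESC p2@ESC -> at (2,3): 0 [-], cum=3
Total visits = 3

Answer: 3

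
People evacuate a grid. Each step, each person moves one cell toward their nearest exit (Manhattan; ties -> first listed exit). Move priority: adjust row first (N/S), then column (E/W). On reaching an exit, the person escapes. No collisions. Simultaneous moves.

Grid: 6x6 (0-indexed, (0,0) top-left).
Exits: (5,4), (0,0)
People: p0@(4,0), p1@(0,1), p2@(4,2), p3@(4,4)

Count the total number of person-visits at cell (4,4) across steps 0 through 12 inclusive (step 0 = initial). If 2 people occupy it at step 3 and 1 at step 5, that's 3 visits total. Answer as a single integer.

Answer: 1

Derivation:
Step 0: p0@(4,0) p1@(0,1) p2@(4,2) p3@(4,4) -> at (4,4): 1 [p3], cum=1
Step 1: p0@(3,0) p1@ESC p2@(5,2) p3@ESC -> at (4,4): 0 [-], cum=1
Step 2: p0@(2,0) p1@ESC p2@(5,3) p3@ESC -> at (4,4): 0 [-], cum=1
Step 3: p0@(1,0) p1@ESC p2@ESC p3@ESC -> at (4,4): 0 [-], cum=1
Step 4: p0@ESC p1@ESC p2@ESC p3@ESC -> at (4,4): 0 [-], cum=1
Total visits = 1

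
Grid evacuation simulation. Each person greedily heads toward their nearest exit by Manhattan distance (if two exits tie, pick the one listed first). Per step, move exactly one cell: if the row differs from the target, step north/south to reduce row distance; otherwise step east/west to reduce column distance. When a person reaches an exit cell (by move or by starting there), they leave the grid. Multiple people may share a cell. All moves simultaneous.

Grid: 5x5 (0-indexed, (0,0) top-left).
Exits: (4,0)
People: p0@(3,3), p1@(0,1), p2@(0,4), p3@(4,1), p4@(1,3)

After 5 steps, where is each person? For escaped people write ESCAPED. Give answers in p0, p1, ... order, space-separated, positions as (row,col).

Step 1: p0:(3,3)->(4,3) | p1:(0,1)->(1,1) | p2:(0,4)->(1,4) | p3:(4,1)->(4,0)->EXIT | p4:(1,3)->(2,3)
Step 2: p0:(4,3)->(4,2) | p1:(1,1)->(2,1) | p2:(1,4)->(2,4) | p3:escaped | p4:(2,3)->(3,3)
Step 3: p0:(4,2)->(4,1) | p1:(2,1)->(3,1) | p2:(2,4)->(3,4) | p3:escaped | p4:(3,3)->(4,3)
Step 4: p0:(4,1)->(4,0)->EXIT | p1:(3,1)->(4,1) | p2:(3,4)->(4,4) | p3:escaped | p4:(4,3)->(4,2)
Step 5: p0:escaped | p1:(4,1)->(4,0)->EXIT | p2:(4,4)->(4,3) | p3:escaped | p4:(4,2)->(4,1)

ESCAPED ESCAPED (4,3) ESCAPED (4,1)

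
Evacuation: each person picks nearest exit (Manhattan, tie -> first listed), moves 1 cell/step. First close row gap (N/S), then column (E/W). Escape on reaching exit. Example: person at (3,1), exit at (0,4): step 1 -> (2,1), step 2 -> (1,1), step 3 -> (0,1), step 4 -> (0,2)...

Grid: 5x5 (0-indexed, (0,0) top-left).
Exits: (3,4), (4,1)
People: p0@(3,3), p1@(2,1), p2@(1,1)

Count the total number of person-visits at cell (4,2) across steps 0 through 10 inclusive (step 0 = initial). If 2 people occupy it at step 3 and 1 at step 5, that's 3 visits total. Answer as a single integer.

Answer: 0

Derivation:
Step 0: p0@(3,3) p1@(2,1) p2@(1,1) -> at (4,2): 0 [-], cum=0
Step 1: p0@ESC p1@(3,1) p2@(2,1) -> at (4,2): 0 [-], cum=0
Step 2: p0@ESC p1@ESC p2@(3,1) -> at (4,2): 0 [-], cum=0
Step 3: p0@ESC p1@ESC p2@ESC -> at (4,2): 0 [-], cum=0
Total visits = 0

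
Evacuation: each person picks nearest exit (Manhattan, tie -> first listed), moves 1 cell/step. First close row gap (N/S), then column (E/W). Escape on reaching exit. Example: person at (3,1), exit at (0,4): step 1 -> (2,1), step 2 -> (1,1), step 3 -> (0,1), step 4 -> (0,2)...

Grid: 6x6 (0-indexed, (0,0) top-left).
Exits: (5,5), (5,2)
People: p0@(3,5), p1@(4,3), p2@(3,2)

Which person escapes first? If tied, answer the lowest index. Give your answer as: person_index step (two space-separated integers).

Step 1: p0:(3,5)->(4,5) | p1:(4,3)->(5,3) | p2:(3,2)->(4,2)
Step 2: p0:(4,5)->(5,5)->EXIT | p1:(5,3)->(5,2)->EXIT | p2:(4,2)->(5,2)->EXIT
Exit steps: [2, 2, 2]
First to escape: p0 at step 2

Answer: 0 2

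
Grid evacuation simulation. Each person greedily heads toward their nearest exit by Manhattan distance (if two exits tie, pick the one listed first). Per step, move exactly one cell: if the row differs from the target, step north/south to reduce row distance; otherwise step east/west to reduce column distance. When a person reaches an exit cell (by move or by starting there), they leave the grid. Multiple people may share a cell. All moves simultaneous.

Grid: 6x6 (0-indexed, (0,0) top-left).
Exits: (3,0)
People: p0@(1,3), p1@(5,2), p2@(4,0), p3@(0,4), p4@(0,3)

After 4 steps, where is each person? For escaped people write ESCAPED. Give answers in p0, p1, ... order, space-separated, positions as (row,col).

Step 1: p0:(1,3)->(2,3) | p1:(5,2)->(4,2) | p2:(4,0)->(3,0)->EXIT | p3:(0,4)->(1,4) | p4:(0,3)->(1,3)
Step 2: p0:(2,3)->(3,3) | p1:(4,2)->(3,2) | p2:escaped | p3:(1,4)->(2,4) | p4:(1,3)->(2,3)
Step 3: p0:(3,3)->(3,2) | p1:(3,2)->(3,1) | p2:escaped | p3:(2,4)->(3,4) | p4:(2,3)->(3,3)
Step 4: p0:(3,2)->(3,1) | p1:(3,1)->(3,0)->EXIT | p2:escaped | p3:(3,4)->(3,3) | p4:(3,3)->(3,2)

(3,1) ESCAPED ESCAPED (3,3) (3,2)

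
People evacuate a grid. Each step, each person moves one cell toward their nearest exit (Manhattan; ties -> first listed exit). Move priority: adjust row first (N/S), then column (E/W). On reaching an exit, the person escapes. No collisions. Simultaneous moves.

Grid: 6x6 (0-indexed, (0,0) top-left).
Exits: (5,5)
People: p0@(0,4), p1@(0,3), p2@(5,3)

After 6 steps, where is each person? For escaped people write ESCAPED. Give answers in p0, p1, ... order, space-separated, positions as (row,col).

Step 1: p0:(0,4)->(1,4) | p1:(0,3)->(1,3) | p2:(5,3)->(5,4)
Step 2: p0:(1,4)->(2,4) | p1:(1,3)->(2,3) | p2:(5,4)->(5,5)->EXIT
Step 3: p0:(2,4)->(3,4) | p1:(2,3)->(3,3) | p2:escaped
Step 4: p0:(3,4)->(4,4) | p1:(3,3)->(4,3) | p2:escaped
Step 5: p0:(4,4)->(5,4) | p1:(4,3)->(5,3) | p2:escaped
Step 6: p0:(5,4)->(5,5)->EXIT | p1:(5,3)->(5,4) | p2:escaped

ESCAPED (5,4) ESCAPED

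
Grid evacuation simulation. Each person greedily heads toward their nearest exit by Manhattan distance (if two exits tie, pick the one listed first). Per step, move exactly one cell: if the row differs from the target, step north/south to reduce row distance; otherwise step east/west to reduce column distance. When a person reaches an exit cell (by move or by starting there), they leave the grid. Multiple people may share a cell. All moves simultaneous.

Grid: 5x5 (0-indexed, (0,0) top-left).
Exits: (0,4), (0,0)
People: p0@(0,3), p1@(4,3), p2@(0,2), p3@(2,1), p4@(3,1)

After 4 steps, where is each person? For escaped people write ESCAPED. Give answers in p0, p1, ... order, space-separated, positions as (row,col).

Step 1: p0:(0,3)->(0,4)->EXIT | p1:(4,3)->(3,3) | p2:(0,2)->(0,3) | p3:(2,1)->(1,1) | p4:(3,1)->(2,1)
Step 2: p0:escaped | p1:(3,3)->(2,3) | p2:(0,3)->(0,4)->EXIT | p3:(1,1)->(0,1) | p4:(2,1)->(1,1)
Step 3: p0:escaped | p1:(2,3)->(1,3) | p2:escaped | p3:(0,1)->(0,0)->EXIT | p4:(1,1)->(0,1)
Step 4: p0:escaped | p1:(1,3)->(0,3) | p2:escaped | p3:escaped | p4:(0,1)->(0,0)->EXIT

ESCAPED (0,3) ESCAPED ESCAPED ESCAPED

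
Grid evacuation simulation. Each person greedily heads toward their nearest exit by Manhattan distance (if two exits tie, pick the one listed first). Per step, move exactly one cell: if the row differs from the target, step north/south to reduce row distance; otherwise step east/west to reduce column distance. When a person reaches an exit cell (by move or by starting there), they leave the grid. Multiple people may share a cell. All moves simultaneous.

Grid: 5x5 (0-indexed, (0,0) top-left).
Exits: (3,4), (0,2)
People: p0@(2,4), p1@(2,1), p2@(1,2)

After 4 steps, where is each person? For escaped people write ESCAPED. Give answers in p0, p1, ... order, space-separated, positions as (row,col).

Step 1: p0:(2,4)->(3,4)->EXIT | p1:(2,1)->(1,1) | p2:(1,2)->(0,2)->EXIT
Step 2: p0:escaped | p1:(1,1)->(0,1) | p2:escaped
Step 3: p0:escaped | p1:(0,1)->(0,2)->EXIT | p2:escaped

ESCAPED ESCAPED ESCAPED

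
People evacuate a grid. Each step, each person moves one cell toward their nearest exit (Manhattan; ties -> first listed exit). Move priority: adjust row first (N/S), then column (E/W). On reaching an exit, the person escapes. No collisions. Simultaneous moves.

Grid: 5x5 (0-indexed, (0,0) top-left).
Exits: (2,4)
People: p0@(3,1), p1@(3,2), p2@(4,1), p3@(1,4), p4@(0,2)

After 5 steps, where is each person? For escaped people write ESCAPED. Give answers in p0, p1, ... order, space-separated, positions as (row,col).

Step 1: p0:(3,1)->(2,1) | p1:(3,2)->(2,2) | p2:(4,1)->(3,1) | p3:(1,4)->(2,4)->EXIT | p4:(0,2)->(1,2)
Step 2: p0:(2,1)->(2,2) | p1:(2,2)->(2,3) | p2:(3,1)->(2,1) | p3:escaped | p4:(1,2)->(2,2)
Step 3: p0:(2,2)->(2,3) | p1:(2,3)->(2,4)->EXIT | p2:(2,1)->(2,2) | p3:escaped | p4:(2,2)->(2,3)
Step 4: p0:(2,3)->(2,4)->EXIT | p1:escaped | p2:(2,2)->(2,3) | p3:escaped | p4:(2,3)->(2,4)->EXIT
Step 5: p0:escaped | p1:escaped | p2:(2,3)->(2,4)->EXIT | p3:escaped | p4:escaped

ESCAPED ESCAPED ESCAPED ESCAPED ESCAPED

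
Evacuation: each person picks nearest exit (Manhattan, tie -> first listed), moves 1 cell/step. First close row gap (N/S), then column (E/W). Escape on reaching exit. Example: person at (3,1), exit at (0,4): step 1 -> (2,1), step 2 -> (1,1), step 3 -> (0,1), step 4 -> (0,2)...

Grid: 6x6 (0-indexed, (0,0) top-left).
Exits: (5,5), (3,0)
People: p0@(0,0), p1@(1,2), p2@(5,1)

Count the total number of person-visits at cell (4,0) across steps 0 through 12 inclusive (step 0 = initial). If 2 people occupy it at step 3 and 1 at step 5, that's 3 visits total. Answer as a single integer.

Step 0: p0@(0,0) p1@(1,2) p2@(5,1) -> at (4,0): 0 [-], cum=0
Step 1: p0@(1,0) p1@(2,2) p2@(4,1) -> at (4,0): 0 [-], cum=0
Step 2: p0@(2,0) p1@(3,2) p2@(3,1) -> at (4,0): 0 [-], cum=0
Step 3: p0@ESC p1@(3,1) p2@ESC -> at (4,0): 0 [-], cum=0
Step 4: p0@ESC p1@ESC p2@ESC -> at (4,0): 0 [-], cum=0
Total visits = 0

Answer: 0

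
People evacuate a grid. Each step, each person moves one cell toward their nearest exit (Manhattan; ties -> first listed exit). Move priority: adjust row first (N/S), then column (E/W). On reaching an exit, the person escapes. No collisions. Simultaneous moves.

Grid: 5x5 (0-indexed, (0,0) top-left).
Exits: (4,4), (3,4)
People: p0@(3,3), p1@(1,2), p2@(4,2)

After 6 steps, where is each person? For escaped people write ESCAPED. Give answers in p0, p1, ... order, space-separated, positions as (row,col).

Step 1: p0:(3,3)->(3,4)->EXIT | p1:(1,2)->(2,2) | p2:(4,2)->(4,3)
Step 2: p0:escaped | p1:(2,2)->(3,2) | p2:(4,3)->(4,4)->EXIT
Step 3: p0:escaped | p1:(3,2)->(3,3) | p2:escaped
Step 4: p0:escaped | p1:(3,3)->(3,4)->EXIT | p2:escaped

ESCAPED ESCAPED ESCAPED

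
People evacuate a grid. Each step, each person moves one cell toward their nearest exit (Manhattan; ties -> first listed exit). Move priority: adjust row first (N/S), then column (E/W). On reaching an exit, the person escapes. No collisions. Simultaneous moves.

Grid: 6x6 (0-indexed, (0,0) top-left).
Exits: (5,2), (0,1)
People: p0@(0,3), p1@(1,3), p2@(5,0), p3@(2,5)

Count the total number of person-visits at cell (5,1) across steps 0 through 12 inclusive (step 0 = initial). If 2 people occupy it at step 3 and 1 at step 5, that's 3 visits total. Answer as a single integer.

Answer: 1

Derivation:
Step 0: p0@(0,3) p1@(1,3) p2@(5,0) p3@(2,5) -> at (5,1): 0 [-], cum=0
Step 1: p0@(0,2) p1@(0,3) p2@(5,1) p3@(3,5) -> at (5,1): 1 [p2], cum=1
Step 2: p0@ESC p1@(0,2) p2@ESC p3@(4,5) -> at (5,1): 0 [-], cum=1
Step 3: p0@ESC p1@ESC p2@ESC p3@(5,5) -> at (5,1): 0 [-], cum=1
Step 4: p0@ESC p1@ESC p2@ESC p3@(5,4) -> at (5,1): 0 [-], cum=1
Step 5: p0@ESC p1@ESC p2@ESC p3@(5,3) -> at (5,1): 0 [-], cum=1
Step 6: p0@ESC p1@ESC p2@ESC p3@ESC -> at (5,1): 0 [-], cum=1
Total visits = 1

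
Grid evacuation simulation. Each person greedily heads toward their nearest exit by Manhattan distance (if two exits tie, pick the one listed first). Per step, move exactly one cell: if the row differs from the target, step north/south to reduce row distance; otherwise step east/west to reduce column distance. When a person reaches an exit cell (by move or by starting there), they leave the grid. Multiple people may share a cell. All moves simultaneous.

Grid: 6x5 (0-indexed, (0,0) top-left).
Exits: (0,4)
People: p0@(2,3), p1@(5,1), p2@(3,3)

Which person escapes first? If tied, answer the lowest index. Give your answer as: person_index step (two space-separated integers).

Step 1: p0:(2,3)->(1,3) | p1:(5,1)->(4,1) | p2:(3,3)->(2,3)
Step 2: p0:(1,3)->(0,3) | p1:(4,1)->(3,1) | p2:(2,3)->(1,3)
Step 3: p0:(0,3)->(0,4)->EXIT | p1:(3,1)->(2,1) | p2:(1,3)->(0,3)
Step 4: p0:escaped | p1:(2,1)->(1,1) | p2:(0,3)->(0,4)->EXIT
Step 5: p0:escaped | p1:(1,1)->(0,1) | p2:escaped
Step 6: p0:escaped | p1:(0,1)->(0,2) | p2:escaped
Step 7: p0:escaped | p1:(0,2)->(0,3) | p2:escaped
Step 8: p0:escaped | p1:(0,3)->(0,4)->EXIT | p2:escaped
Exit steps: [3, 8, 4]
First to escape: p0 at step 3

Answer: 0 3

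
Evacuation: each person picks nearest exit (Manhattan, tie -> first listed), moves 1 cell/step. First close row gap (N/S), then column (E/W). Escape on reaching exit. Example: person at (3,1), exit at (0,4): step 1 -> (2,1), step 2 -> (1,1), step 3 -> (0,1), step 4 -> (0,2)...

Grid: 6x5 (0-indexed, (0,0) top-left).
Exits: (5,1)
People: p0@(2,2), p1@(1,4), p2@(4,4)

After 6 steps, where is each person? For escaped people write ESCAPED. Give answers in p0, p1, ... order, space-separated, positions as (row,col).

Step 1: p0:(2,2)->(3,2) | p1:(1,4)->(2,4) | p2:(4,4)->(5,4)
Step 2: p0:(3,2)->(4,2) | p1:(2,4)->(3,4) | p2:(5,4)->(5,3)
Step 3: p0:(4,2)->(5,2) | p1:(3,4)->(4,4) | p2:(5,3)->(5,2)
Step 4: p0:(5,2)->(5,1)->EXIT | p1:(4,4)->(5,4) | p2:(5,2)->(5,1)->EXIT
Step 5: p0:escaped | p1:(5,4)->(5,3) | p2:escaped
Step 6: p0:escaped | p1:(5,3)->(5,2) | p2:escaped

ESCAPED (5,2) ESCAPED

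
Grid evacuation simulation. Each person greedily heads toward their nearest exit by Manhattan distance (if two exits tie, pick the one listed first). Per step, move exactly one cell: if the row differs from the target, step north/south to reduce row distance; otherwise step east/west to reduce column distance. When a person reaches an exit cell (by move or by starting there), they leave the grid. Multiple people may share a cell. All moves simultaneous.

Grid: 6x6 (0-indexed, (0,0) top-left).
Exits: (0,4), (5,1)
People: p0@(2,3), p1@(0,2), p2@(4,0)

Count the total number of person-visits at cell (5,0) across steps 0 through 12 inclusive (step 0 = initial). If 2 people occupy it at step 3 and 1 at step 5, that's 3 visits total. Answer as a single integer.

Answer: 1

Derivation:
Step 0: p0@(2,3) p1@(0,2) p2@(4,0) -> at (5,0): 0 [-], cum=0
Step 1: p0@(1,3) p1@(0,3) p2@(5,0) -> at (5,0): 1 [p2], cum=1
Step 2: p0@(0,3) p1@ESC p2@ESC -> at (5,0): 0 [-], cum=1
Step 3: p0@ESC p1@ESC p2@ESC -> at (5,0): 0 [-], cum=1
Total visits = 1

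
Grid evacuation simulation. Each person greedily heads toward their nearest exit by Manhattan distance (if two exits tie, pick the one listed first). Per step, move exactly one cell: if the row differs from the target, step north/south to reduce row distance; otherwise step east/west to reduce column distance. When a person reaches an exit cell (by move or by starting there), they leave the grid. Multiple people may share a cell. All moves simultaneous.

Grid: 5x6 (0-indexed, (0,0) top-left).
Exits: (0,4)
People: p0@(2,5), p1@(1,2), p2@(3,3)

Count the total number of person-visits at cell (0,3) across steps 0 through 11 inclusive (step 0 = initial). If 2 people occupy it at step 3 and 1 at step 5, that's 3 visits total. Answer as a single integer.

Answer: 2

Derivation:
Step 0: p0@(2,5) p1@(1,2) p2@(3,3) -> at (0,3): 0 [-], cum=0
Step 1: p0@(1,5) p1@(0,2) p2@(2,3) -> at (0,3): 0 [-], cum=0
Step 2: p0@(0,5) p1@(0,3) p2@(1,3) -> at (0,3): 1 [p1], cum=1
Step 3: p0@ESC p1@ESC p2@(0,3) -> at (0,3): 1 [p2], cum=2
Step 4: p0@ESC p1@ESC p2@ESC -> at (0,3): 0 [-], cum=2
Total visits = 2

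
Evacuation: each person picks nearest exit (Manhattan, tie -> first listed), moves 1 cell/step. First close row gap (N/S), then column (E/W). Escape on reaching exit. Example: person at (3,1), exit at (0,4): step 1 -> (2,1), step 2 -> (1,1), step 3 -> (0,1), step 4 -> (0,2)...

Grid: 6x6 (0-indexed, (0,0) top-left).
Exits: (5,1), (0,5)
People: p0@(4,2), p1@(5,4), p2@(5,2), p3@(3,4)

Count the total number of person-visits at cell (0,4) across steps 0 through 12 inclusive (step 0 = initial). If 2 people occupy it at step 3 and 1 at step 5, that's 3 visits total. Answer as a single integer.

Step 0: p0@(4,2) p1@(5,4) p2@(5,2) p3@(3,4) -> at (0,4): 0 [-], cum=0
Step 1: p0@(5,2) p1@(5,3) p2@ESC p3@(2,4) -> at (0,4): 0 [-], cum=0
Step 2: p0@ESC p1@(5,2) p2@ESC p3@(1,4) -> at (0,4): 0 [-], cum=0
Step 3: p0@ESC p1@ESC p2@ESC p3@(0,4) -> at (0,4): 1 [p3], cum=1
Step 4: p0@ESC p1@ESC p2@ESC p3@ESC -> at (0,4): 0 [-], cum=1
Total visits = 1

Answer: 1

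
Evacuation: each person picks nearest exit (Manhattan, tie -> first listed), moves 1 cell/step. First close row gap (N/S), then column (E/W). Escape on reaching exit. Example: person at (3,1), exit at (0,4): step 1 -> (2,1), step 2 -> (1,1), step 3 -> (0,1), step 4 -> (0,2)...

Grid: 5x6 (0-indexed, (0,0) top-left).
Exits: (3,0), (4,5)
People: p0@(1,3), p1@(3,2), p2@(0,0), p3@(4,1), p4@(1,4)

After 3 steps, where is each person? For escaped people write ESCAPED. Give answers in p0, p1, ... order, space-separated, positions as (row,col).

Step 1: p0:(1,3)->(2,3) | p1:(3,2)->(3,1) | p2:(0,0)->(1,0) | p3:(4,1)->(3,1) | p4:(1,4)->(2,4)
Step 2: p0:(2,3)->(3,3) | p1:(3,1)->(3,0)->EXIT | p2:(1,0)->(2,0) | p3:(3,1)->(3,0)->EXIT | p4:(2,4)->(3,4)
Step 3: p0:(3,3)->(3,2) | p1:escaped | p2:(2,0)->(3,0)->EXIT | p3:escaped | p4:(3,4)->(4,4)

(3,2) ESCAPED ESCAPED ESCAPED (4,4)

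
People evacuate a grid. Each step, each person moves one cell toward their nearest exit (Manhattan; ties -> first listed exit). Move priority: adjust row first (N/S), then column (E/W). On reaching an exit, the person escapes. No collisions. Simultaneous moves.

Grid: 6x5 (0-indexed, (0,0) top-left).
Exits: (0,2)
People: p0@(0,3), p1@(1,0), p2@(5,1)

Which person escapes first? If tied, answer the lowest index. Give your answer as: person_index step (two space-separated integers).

Answer: 0 1

Derivation:
Step 1: p0:(0,3)->(0,2)->EXIT | p1:(1,0)->(0,0) | p2:(5,1)->(4,1)
Step 2: p0:escaped | p1:(0,0)->(0,1) | p2:(4,1)->(3,1)
Step 3: p0:escaped | p1:(0,1)->(0,2)->EXIT | p2:(3,1)->(2,1)
Step 4: p0:escaped | p1:escaped | p2:(2,1)->(1,1)
Step 5: p0:escaped | p1:escaped | p2:(1,1)->(0,1)
Step 6: p0:escaped | p1:escaped | p2:(0,1)->(0,2)->EXIT
Exit steps: [1, 3, 6]
First to escape: p0 at step 1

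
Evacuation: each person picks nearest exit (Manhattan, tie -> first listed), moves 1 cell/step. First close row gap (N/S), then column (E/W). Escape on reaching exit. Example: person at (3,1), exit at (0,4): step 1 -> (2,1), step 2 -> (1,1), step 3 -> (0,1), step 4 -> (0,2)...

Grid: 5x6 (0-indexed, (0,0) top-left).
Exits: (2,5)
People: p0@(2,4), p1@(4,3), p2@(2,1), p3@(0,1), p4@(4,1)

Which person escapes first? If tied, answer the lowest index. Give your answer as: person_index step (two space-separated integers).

Step 1: p0:(2,4)->(2,5)->EXIT | p1:(4,3)->(3,3) | p2:(2,1)->(2,2) | p3:(0,1)->(1,1) | p4:(4,1)->(3,1)
Step 2: p0:escaped | p1:(3,3)->(2,3) | p2:(2,2)->(2,3) | p3:(1,1)->(2,1) | p4:(3,1)->(2,1)
Step 3: p0:escaped | p1:(2,3)->(2,4) | p2:(2,3)->(2,4) | p3:(2,1)->(2,2) | p4:(2,1)->(2,2)
Step 4: p0:escaped | p1:(2,4)->(2,5)->EXIT | p2:(2,4)->(2,5)->EXIT | p3:(2,2)->(2,3) | p4:(2,2)->(2,3)
Step 5: p0:escaped | p1:escaped | p2:escaped | p3:(2,3)->(2,4) | p4:(2,3)->(2,4)
Step 6: p0:escaped | p1:escaped | p2:escaped | p3:(2,4)->(2,5)->EXIT | p4:(2,4)->(2,5)->EXIT
Exit steps: [1, 4, 4, 6, 6]
First to escape: p0 at step 1

Answer: 0 1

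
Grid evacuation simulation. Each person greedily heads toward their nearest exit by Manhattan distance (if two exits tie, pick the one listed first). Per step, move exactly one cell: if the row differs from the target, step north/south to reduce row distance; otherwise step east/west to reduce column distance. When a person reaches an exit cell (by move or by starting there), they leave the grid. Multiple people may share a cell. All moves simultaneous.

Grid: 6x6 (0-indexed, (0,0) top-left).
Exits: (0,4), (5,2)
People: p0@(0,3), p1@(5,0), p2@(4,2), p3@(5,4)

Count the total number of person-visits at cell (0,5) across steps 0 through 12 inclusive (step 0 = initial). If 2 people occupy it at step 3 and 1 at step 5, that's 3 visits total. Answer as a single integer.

Answer: 0

Derivation:
Step 0: p0@(0,3) p1@(5,0) p2@(4,2) p3@(5,4) -> at (0,5): 0 [-], cum=0
Step 1: p0@ESC p1@(5,1) p2@ESC p3@(5,3) -> at (0,5): 0 [-], cum=0
Step 2: p0@ESC p1@ESC p2@ESC p3@ESC -> at (0,5): 0 [-], cum=0
Total visits = 0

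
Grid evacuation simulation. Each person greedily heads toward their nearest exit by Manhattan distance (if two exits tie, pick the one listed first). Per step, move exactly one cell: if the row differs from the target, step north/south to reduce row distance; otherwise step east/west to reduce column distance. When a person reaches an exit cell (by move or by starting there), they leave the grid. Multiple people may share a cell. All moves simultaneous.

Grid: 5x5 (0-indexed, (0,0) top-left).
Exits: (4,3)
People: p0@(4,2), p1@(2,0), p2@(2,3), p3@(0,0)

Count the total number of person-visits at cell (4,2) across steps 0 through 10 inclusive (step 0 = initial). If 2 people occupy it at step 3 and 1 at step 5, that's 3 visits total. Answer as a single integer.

Answer: 3

Derivation:
Step 0: p0@(4,2) p1@(2,0) p2@(2,3) p3@(0,0) -> at (4,2): 1 [p0], cum=1
Step 1: p0@ESC p1@(3,0) p2@(3,3) p3@(1,0) -> at (4,2): 0 [-], cum=1
Step 2: p0@ESC p1@(4,0) p2@ESC p3@(2,0) -> at (4,2): 0 [-], cum=1
Step 3: p0@ESC p1@(4,1) p2@ESC p3@(3,0) -> at (4,2): 0 [-], cum=1
Step 4: p0@ESC p1@(4,2) p2@ESC p3@(4,0) -> at (4,2): 1 [p1], cum=2
Step 5: p0@ESC p1@ESC p2@ESC p3@(4,1) -> at (4,2): 0 [-], cum=2
Step 6: p0@ESC p1@ESC p2@ESC p3@(4,2) -> at (4,2): 1 [p3], cum=3
Step 7: p0@ESC p1@ESC p2@ESC p3@ESC -> at (4,2): 0 [-], cum=3
Total visits = 3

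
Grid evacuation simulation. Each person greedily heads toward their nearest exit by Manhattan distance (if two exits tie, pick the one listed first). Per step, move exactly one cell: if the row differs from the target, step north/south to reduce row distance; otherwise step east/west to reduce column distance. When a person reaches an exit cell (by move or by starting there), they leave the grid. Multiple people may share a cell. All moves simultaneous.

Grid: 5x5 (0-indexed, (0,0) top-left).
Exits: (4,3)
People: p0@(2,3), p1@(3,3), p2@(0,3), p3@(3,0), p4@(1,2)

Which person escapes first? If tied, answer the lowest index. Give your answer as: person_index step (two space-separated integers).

Step 1: p0:(2,3)->(3,3) | p1:(3,3)->(4,3)->EXIT | p2:(0,3)->(1,3) | p3:(3,0)->(4,0) | p4:(1,2)->(2,2)
Step 2: p0:(3,3)->(4,3)->EXIT | p1:escaped | p2:(1,3)->(2,3) | p3:(4,0)->(4,1) | p4:(2,2)->(3,2)
Step 3: p0:escaped | p1:escaped | p2:(2,3)->(3,3) | p3:(4,1)->(4,2) | p4:(3,2)->(4,2)
Step 4: p0:escaped | p1:escaped | p2:(3,3)->(4,3)->EXIT | p3:(4,2)->(4,3)->EXIT | p4:(4,2)->(4,3)->EXIT
Exit steps: [2, 1, 4, 4, 4]
First to escape: p1 at step 1

Answer: 1 1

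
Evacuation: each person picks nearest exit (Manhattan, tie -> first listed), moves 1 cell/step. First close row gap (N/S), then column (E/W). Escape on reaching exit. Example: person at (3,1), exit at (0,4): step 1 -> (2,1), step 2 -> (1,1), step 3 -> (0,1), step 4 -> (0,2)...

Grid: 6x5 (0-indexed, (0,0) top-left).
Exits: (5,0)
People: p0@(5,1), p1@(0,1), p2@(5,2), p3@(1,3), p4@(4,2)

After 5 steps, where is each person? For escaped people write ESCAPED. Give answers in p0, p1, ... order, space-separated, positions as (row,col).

Step 1: p0:(5,1)->(5,0)->EXIT | p1:(0,1)->(1,1) | p2:(5,2)->(5,1) | p3:(1,3)->(2,3) | p4:(4,2)->(5,2)
Step 2: p0:escaped | p1:(1,1)->(2,1) | p2:(5,1)->(5,0)->EXIT | p3:(2,3)->(3,3) | p4:(5,2)->(5,1)
Step 3: p0:escaped | p1:(2,1)->(3,1) | p2:escaped | p3:(3,3)->(4,3) | p4:(5,1)->(5,0)->EXIT
Step 4: p0:escaped | p1:(3,1)->(4,1) | p2:escaped | p3:(4,3)->(5,3) | p4:escaped
Step 5: p0:escaped | p1:(4,1)->(5,1) | p2:escaped | p3:(5,3)->(5,2) | p4:escaped

ESCAPED (5,1) ESCAPED (5,2) ESCAPED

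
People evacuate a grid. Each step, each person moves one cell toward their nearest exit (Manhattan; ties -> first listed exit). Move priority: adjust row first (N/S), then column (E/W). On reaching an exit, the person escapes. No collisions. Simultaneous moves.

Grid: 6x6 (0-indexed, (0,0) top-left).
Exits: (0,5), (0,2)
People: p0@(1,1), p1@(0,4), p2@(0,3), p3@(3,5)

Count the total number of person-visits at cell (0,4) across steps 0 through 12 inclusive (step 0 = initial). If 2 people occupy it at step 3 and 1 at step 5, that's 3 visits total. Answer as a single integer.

Step 0: p0@(1,1) p1@(0,4) p2@(0,3) p3@(3,5) -> at (0,4): 1 [p1], cum=1
Step 1: p0@(0,1) p1@ESC p2@ESC p3@(2,5) -> at (0,4): 0 [-], cum=1
Step 2: p0@ESC p1@ESC p2@ESC p3@(1,5) -> at (0,4): 0 [-], cum=1
Step 3: p0@ESC p1@ESC p2@ESC p3@ESC -> at (0,4): 0 [-], cum=1
Total visits = 1

Answer: 1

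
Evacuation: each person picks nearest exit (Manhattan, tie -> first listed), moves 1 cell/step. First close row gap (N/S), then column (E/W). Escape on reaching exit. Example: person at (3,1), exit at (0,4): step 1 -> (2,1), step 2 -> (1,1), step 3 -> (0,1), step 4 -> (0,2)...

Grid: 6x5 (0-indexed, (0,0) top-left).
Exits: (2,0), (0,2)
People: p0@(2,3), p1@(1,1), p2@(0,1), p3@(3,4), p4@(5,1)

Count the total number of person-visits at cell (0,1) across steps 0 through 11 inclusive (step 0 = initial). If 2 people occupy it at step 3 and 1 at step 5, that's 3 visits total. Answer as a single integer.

Answer: 1

Derivation:
Step 0: p0@(2,3) p1@(1,1) p2@(0,1) p3@(3,4) p4@(5,1) -> at (0,1): 1 [p2], cum=1
Step 1: p0@(2,2) p1@(2,1) p2@ESC p3@(2,4) p4@(4,1) -> at (0,1): 0 [-], cum=1
Step 2: p0@(2,1) p1@ESC p2@ESC p3@(2,3) p4@(3,1) -> at (0,1): 0 [-], cum=1
Step 3: p0@ESC p1@ESC p2@ESC p3@(2,2) p4@(2,1) -> at (0,1): 0 [-], cum=1
Step 4: p0@ESC p1@ESC p2@ESC p3@(2,1) p4@ESC -> at (0,1): 0 [-], cum=1
Step 5: p0@ESC p1@ESC p2@ESC p3@ESC p4@ESC -> at (0,1): 0 [-], cum=1
Total visits = 1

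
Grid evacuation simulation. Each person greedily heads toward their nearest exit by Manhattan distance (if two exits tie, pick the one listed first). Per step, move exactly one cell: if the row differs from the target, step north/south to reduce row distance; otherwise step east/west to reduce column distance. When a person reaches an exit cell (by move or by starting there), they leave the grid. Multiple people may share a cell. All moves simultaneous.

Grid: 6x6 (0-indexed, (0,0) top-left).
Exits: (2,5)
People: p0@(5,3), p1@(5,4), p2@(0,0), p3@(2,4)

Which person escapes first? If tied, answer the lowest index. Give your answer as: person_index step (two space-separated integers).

Step 1: p0:(5,3)->(4,3) | p1:(5,4)->(4,4) | p2:(0,0)->(1,0) | p3:(2,4)->(2,5)->EXIT
Step 2: p0:(4,3)->(3,3) | p1:(4,4)->(3,4) | p2:(1,0)->(2,0) | p3:escaped
Step 3: p0:(3,3)->(2,3) | p1:(3,4)->(2,4) | p2:(2,0)->(2,1) | p3:escaped
Step 4: p0:(2,3)->(2,4) | p1:(2,4)->(2,5)->EXIT | p2:(2,1)->(2,2) | p3:escaped
Step 5: p0:(2,4)->(2,5)->EXIT | p1:escaped | p2:(2,2)->(2,3) | p3:escaped
Step 6: p0:escaped | p1:escaped | p2:(2,3)->(2,4) | p3:escaped
Step 7: p0:escaped | p1:escaped | p2:(2,4)->(2,5)->EXIT | p3:escaped
Exit steps: [5, 4, 7, 1]
First to escape: p3 at step 1

Answer: 3 1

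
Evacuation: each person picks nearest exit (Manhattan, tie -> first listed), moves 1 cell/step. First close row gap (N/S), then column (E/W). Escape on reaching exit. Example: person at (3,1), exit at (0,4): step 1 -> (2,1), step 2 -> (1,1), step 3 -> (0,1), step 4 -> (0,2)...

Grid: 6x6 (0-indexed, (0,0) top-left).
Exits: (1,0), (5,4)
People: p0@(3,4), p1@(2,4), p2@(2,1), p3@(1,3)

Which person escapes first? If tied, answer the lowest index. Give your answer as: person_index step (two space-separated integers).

Step 1: p0:(3,4)->(4,4) | p1:(2,4)->(3,4) | p2:(2,1)->(1,1) | p3:(1,3)->(1,2)
Step 2: p0:(4,4)->(5,4)->EXIT | p1:(3,4)->(4,4) | p2:(1,1)->(1,0)->EXIT | p3:(1,2)->(1,1)
Step 3: p0:escaped | p1:(4,4)->(5,4)->EXIT | p2:escaped | p3:(1,1)->(1,0)->EXIT
Exit steps: [2, 3, 2, 3]
First to escape: p0 at step 2

Answer: 0 2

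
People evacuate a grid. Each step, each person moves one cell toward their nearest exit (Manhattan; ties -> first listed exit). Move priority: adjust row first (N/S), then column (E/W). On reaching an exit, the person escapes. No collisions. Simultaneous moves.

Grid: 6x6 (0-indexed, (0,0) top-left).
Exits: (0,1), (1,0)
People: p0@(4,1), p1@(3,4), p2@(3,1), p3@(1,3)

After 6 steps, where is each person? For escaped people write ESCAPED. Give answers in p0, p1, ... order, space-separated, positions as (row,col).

Step 1: p0:(4,1)->(3,1) | p1:(3,4)->(2,4) | p2:(3,1)->(2,1) | p3:(1,3)->(0,3)
Step 2: p0:(3,1)->(2,1) | p1:(2,4)->(1,4) | p2:(2,1)->(1,1) | p3:(0,3)->(0,2)
Step 3: p0:(2,1)->(1,1) | p1:(1,4)->(0,4) | p2:(1,1)->(0,1)->EXIT | p3:(0,2)->(0,1)->EXIT
Step 4: p0:(1,1)->(0,1)->EXIT | p1:(0,4)->(0,3) | p2:escaped | p3:escaped
Step 5: p0:escaped | p1:(0,3)->(0,2) | p2:escaped | p3:escaped
Step 6: p0:escaped | p1:(0,2)->(0,1)->EXIT | p2:escaped | p3:escaped

ESCAPED ESCAPED ESCAPED ESCAPED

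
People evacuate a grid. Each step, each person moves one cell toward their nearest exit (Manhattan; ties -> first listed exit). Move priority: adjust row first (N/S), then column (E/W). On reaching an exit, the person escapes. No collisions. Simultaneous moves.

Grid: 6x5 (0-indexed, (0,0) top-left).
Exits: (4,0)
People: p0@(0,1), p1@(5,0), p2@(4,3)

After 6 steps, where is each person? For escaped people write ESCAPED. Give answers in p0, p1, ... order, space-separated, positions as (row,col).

Step 1: p0:(0,1)->(1,1) | p1:(5,0)->(4,0)->EXIT | p2:(4,3)->(4,2)
Step 2: p0:(1,1)->(2,1) | p1:escaped | p2:(4,2)->(4,1)
Step 3: p0:(2,1)->(3,1) | p1:escaped | p2:(4,1)->(4,0)->EXIT
Step 4: p0:(3,1)->(4,1) | p1:escaped | p2:escaped
Step 5: p0:(4,1)->(4,0)->EXIT | p1:escaped | p2:escaped

ESCAPED ESCAPED ESCAPED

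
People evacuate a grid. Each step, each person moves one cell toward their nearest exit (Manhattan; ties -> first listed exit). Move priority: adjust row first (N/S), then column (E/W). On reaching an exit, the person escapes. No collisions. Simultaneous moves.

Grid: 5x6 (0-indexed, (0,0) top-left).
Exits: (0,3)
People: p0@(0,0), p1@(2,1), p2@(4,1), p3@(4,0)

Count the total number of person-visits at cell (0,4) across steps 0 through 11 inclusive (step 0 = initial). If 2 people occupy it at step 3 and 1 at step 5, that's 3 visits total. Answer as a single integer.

Answer: 0

Derivation:
Step 0: p0@(0,0) p1@(2,1) p2@(4,1) p3@(4,0) -> at (0,4): 0 [-], cum=0
Step 1: p0@(0,1) p1@(1,1) p2@(3,1) p3@(3,0) -> at (0,4): 0 [-], cum=0
Step 2: p0@(0,2) p1@(0,1) p2@(2,1) p3@(2,0) -> at (0,4): 0 [-], cum=0
Step 3: p0@ESC p1@(0,2) p2@(1,1) p3@(1,0) -> at (0,4): 0 [-], cum=0
Step 4: p0@ESC p1@ESC p2@(0,1) p3@(0,0) -> at (0,4): 0 [-], cum=0
Step 5: p0@ESC p1@ESC p2@(0,2) p3@(0,1) -> at (0,4): 0 [-], cum=0
Step 6: p0@ESC p1@ESC p2@ESC p3@(0,2) -> at (0,4): 0 [-], cum=0
Step 7: p0@ESC p1@ESC p2@ESC p3@ESC -> at (0,4): 0 [-], cum=0
Total visits = 0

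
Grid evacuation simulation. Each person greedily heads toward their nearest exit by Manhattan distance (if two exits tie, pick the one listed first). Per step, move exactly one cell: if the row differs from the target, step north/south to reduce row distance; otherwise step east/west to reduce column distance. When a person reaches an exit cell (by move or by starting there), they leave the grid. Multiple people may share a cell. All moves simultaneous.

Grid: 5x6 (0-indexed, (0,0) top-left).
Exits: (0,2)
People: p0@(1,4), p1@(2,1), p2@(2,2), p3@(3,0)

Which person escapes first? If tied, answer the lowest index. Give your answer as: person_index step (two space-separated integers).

Answer: 2 2

Derivation:
Step 1: p0:(1,4)->(0,4) | p1:(2,1)->(1,1) | p2:(2,2)->(1,2) | p3:(3,0)->(2,0)
Step 2: p0:(0,4)->(0,3) | p1:(1,1)->(0,1) | p2:(1,2)->(0,2)->EXIT | p3:(2,0)->(1,0)
Step 3: p0:(0,3)->(0,2)->EXIT | p1:(0,1)->(0,2)->EXIT | p2:escaped | p3:(1,0)->(0,0)
Step 4: p0:escaped | p1:escaped | p2:escaped | p3:(0,0)->(0,1)
Step 5: p0:escaped | p1:escaped | p2:escaped | p3:(0,1)->(0,2)->EXIT
Exit steps: [3, 3, 2, 5]
First to escape: p2 at step 2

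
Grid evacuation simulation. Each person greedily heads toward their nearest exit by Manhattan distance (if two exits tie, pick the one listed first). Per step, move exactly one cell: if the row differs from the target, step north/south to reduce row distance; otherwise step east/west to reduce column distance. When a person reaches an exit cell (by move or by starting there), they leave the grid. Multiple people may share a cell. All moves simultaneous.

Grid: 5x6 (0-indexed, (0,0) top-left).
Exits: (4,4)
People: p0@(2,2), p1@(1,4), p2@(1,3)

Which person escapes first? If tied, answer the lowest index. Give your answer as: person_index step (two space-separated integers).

Step 1: p0:(2,2)->(3,2) | p1:(1,4)->(2,4) | p2:(1,3)->(2,3)
Step 2: p0:(3,2)->(4,2) | p1:(2,4)->(3,4) | p2:(2,3)->(3,3)
Step 3: p0:(4,2)->(4,3) | p1:(3,4)->(4,4)->EXIT | p2:(3,3)->(4,3)
Step 4: p0:(4,3)->(4,4)->EXIT | p1:escaped | p2:(4,3)->(4,4)->EXIT
Exit steps: [4, 3, 4]
First to escape: p1 at step 3

Answer: 1 3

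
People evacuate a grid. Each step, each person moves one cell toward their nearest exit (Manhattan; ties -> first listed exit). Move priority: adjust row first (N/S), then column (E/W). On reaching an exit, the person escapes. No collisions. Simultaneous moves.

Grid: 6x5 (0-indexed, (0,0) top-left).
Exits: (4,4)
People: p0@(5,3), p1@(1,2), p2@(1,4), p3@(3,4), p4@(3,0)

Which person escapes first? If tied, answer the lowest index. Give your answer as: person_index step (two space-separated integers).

Answer: 3 1

Derivation:
Step 1: p0:(5,3)->(4,3) | p1:(1,2)->(2,2) | p2:(1,4)->(2,4) | p3:(3,4)->(4,4)->EXIT | p4:(3,0)->(4,0)
Step 2: p0:(4,3)->(4,4)->EXIT | p1:(2,2)->(3,2) | p2:(2,4)->(3,4) | p3:escaped | p4:(4,0)->(4,1)
Step 3: p0:escaped | p1:(3,2)->(4,2) | p2:(3,4)->(4,4)->EXIT | p3:escaped | p4:(4,1)->(4,2)
Step 4: p0:escaped | p1:(4,2)->(4,3) | p2:escaped | p3:escaped | p4:(4,2)->(4,3)
Step 5: p0:escaped | p1:(4,3)->(4,4)->EXIT | p2:escaped | p3:escaped | p4:(4,3)->(4,4)->EXIT
Exit steps: [2, 5, 3, 1, 5]
First to escape: p3 at step 1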